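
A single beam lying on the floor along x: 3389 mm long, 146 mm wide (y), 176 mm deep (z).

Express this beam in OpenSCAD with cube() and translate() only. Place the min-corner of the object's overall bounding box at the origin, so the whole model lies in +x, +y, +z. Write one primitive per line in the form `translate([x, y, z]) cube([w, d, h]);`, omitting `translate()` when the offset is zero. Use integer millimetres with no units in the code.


cube([3389, 146, 176]);


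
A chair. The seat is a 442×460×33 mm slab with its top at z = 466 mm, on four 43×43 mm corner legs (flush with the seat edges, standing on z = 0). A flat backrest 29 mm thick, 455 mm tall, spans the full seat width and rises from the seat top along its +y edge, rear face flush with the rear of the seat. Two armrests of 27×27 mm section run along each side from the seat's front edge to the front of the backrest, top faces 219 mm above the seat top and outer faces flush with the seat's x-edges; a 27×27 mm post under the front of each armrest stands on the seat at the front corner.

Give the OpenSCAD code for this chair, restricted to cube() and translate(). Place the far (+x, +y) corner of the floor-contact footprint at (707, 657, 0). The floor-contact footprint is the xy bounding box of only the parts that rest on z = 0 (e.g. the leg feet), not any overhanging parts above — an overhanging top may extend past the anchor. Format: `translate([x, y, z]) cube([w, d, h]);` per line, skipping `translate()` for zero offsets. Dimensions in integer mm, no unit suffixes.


translate([265, 197, 433]) cube([442, 460, 33]);
translate([265, 197, 0]) cube([43, 43, 433]);
translate([664, 197, 0]) cube([43, 43, 433]);
translate([265, 614, 0]) cube([43, 43, 433]);
translate([664, 614, 0]) cube([43, 43, 433]);
translate([265, 628, 466]) cube([442, 29, 455]);
translate([265, 197, 658]) cube([27, 431, 27]);
translate([680, 197, 658]) cube([27, 431, 27]);
translate([265, 197, 466]) cube([27, 27, 192]);
translate([680, 197, 466]) cube([27, 27, 192]);


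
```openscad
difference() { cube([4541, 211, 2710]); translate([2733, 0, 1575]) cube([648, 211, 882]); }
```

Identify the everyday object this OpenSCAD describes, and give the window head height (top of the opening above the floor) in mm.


A wall with a window opening. The window head height is 2457 mm.

A wall with a rectangular opening subtracted — a window. Sill at z = 1575, opening 882 mm tall, so the head is at 1575 + 882 = 2457 mm.


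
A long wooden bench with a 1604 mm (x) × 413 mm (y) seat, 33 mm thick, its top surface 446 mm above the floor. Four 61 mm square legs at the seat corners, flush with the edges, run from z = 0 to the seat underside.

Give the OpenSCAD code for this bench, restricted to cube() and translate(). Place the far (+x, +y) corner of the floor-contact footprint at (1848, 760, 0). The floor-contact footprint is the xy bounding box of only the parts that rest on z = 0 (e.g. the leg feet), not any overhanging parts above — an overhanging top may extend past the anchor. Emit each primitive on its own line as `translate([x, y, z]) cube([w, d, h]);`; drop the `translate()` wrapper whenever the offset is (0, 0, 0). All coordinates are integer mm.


translate([244, 347, 413]) cube([1604, 413, 33]);
translate([244, 347, 0]) cube([61, 61, 413]);
translate([244, 699, 0]) cube([61, 61, 413]);
translate([1787, 347, 0]) cube([61, 61, 413]);
translate([1787, 699, 0]) cube([61, 61, 413]);


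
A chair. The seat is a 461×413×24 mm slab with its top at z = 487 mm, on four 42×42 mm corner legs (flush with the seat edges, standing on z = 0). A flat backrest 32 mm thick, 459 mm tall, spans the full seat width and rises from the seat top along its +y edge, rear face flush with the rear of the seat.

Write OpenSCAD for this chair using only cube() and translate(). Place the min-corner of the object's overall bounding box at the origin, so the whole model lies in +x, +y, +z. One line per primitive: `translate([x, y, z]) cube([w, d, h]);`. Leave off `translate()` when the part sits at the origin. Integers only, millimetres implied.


translate([0, 0, 463]) cube([461, 413, 24]);
cube([42, 42, 463]);
translate([419, 0, 0]) cube([42, 42, 463]);
translate([0, 371, 0]) cube([42, 42, 463]);
translate([419, 371, 0]) cube([42, 42, 463]);
translate([0, 381, 487]) cube([461, 32, 459]);


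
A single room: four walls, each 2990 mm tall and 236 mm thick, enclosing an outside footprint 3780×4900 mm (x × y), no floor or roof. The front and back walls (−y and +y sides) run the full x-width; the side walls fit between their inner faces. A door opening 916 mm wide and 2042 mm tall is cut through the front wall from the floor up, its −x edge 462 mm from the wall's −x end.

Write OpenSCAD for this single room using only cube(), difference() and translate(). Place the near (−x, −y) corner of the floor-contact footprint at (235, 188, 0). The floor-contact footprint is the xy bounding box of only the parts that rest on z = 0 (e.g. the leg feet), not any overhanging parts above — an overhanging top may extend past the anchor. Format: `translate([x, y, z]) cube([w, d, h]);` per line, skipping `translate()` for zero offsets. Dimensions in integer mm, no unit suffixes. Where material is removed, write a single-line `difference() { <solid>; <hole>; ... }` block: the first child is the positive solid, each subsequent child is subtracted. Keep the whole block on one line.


difference() { translate([235, 188, 0]) cube([3780, 236, 2990]); translate([697, 188, 0]) cube([916, 236, 2042]); }
translate([235, 4852, 0]) cube([3780, 236, 2990]);
translate([235, 424, 0]) cube([236, 4428, 2990]);
translate([3779, 424, 0]) cube([236, 4428, 2990]);


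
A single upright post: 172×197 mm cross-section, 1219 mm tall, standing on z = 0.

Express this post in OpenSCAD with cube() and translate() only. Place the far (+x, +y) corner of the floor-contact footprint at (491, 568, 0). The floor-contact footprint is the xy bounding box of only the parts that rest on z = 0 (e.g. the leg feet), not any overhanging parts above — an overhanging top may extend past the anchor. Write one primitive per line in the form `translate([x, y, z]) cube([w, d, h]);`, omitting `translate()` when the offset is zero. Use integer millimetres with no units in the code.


translate([319, 371, 0]) cube([172, 197, 1219]);


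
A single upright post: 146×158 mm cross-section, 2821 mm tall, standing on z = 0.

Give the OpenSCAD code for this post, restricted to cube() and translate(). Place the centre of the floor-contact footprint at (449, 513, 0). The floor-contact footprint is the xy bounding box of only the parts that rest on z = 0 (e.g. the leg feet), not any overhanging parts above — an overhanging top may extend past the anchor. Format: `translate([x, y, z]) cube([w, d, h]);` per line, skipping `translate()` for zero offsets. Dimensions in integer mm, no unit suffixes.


translate([376, 434, 0]) cube([146, 158, 2821]);


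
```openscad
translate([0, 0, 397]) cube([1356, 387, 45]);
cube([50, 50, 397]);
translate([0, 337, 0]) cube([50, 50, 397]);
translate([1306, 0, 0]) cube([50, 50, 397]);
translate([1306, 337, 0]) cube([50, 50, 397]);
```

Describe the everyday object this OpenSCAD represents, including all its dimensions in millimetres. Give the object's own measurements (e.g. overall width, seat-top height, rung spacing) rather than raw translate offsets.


A long wooden bench with a 1356 mm (x) × 387 mm (y) seat, 45 mm thick, its top surface 442 mm above the floor. Four 50 mm square legs at the seat corners, flush with the edges, run from z = 0 to the seat underside.


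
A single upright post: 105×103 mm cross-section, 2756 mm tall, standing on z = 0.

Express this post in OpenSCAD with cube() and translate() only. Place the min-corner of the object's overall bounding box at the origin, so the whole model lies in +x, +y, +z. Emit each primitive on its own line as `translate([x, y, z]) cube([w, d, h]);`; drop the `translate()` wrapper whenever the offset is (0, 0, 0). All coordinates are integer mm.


cube([105, 103, 2756]);


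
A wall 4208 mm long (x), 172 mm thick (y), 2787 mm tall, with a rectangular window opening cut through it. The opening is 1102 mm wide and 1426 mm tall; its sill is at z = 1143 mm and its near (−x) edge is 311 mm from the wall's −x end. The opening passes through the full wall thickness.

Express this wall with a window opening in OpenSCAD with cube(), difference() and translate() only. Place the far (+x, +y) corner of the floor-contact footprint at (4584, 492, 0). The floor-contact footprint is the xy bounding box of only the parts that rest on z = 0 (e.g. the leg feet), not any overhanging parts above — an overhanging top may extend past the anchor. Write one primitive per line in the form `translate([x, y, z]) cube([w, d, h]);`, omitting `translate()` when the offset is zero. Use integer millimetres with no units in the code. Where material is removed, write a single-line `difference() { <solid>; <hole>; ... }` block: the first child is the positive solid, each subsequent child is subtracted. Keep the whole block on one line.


difference() { translate([376, 320, 0]) cube([4208, 172, 2787]); translate([687, 320, 1143]) cube([1102, 172, 1426]); }


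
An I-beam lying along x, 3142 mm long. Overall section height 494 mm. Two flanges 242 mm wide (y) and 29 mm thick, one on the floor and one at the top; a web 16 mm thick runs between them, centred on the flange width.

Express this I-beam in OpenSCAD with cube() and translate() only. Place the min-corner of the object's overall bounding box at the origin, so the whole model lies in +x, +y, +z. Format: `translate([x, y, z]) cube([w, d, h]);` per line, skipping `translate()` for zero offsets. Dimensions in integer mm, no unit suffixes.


cube([3142, 242, 29]);
translate([0, 113, 29]) cube([3142, 16, 436]);
translate([0, 0, 465]) cube([3142, 242, 29]);


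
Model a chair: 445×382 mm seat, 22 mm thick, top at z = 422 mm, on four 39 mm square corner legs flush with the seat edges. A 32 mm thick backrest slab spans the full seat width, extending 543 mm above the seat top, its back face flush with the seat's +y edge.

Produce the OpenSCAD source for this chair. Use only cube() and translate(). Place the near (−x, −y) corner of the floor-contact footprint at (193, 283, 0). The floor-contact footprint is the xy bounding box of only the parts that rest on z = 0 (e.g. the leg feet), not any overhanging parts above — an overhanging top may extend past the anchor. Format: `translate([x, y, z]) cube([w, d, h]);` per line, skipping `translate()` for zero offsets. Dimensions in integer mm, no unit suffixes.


translate([193, 283, 400]) cube([445, 382, 22]);
translate([193, 283, 0]) cube([39, 39, 400]);
translate([599, 283, 0]) cube([39, 39, 400]);
translate([193, 626, 0]) cube([39, 39, 400]);
translate([599, 626, 0]) cube([39, 39, 400]);
translate([193, 633, 422]) cube([445, 32, 543]);


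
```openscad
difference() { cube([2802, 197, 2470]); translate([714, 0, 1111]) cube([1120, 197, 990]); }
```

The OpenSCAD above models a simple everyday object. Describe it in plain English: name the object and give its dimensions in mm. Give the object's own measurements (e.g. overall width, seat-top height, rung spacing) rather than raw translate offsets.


A wall 2802 mm long (x), 197 mm thick (y), 2470 mm tall, with a rectangular window opening cut through it. The opening is 1120 mm wide and 990 mm tall; its sill is at z = 1111 mm and its near (−x) edge is 714 mm from the wall's −x end. The opening passes through the full wall thickness.


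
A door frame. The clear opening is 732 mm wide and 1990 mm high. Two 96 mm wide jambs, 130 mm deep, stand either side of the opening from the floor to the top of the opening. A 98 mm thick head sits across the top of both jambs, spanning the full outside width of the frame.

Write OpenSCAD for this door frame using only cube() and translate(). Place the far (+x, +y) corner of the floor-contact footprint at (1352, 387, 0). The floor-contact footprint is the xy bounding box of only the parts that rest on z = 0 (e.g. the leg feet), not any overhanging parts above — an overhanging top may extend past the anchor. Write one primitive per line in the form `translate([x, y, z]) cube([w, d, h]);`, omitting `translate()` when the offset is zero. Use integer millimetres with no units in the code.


translate([428, 257, 0]) cube([96, 130, 1990]);
translate([1256, 257, 0]) cube([96, 130, 1990]);
translate([428, 257, 1990]) cube([924, 130, 98]);


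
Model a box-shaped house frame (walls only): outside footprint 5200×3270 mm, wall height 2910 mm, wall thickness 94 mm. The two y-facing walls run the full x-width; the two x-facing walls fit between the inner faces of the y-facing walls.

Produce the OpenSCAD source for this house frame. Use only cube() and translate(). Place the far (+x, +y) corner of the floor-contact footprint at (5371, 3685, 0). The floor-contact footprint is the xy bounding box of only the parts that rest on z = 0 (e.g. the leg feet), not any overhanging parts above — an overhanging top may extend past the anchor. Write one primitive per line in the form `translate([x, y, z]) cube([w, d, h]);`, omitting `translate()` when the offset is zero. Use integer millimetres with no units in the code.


translate([171, 415, 0]) cube([5200, 94, 2910]);
translate([171, 3591, 0]) cube([5200, 94, 2910]);
translate([171, 509, 0]) cube([94, 3082, 2910]);
translate([5277, 509, 0]) cube([94, 3082, 2910]);


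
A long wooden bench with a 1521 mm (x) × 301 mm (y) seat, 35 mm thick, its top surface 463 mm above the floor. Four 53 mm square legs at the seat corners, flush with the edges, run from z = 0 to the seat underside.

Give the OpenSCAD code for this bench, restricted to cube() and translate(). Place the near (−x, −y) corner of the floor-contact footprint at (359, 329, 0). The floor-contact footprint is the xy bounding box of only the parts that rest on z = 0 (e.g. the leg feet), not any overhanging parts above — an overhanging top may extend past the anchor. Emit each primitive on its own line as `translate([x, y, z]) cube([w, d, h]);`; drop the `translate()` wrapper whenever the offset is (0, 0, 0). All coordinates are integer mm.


translate([359, 329, 428]) cube([1521, 301, 35]);
translate([359, 329, 0]) cube([53, 53, 428]);
translate([359, 577, 0]) cube([53, 53, 428]);
translate([1827, 329, 0]) cube([53, 53, 428]);
translate([1827, 577, 0]) cube([53, 53, 428]);


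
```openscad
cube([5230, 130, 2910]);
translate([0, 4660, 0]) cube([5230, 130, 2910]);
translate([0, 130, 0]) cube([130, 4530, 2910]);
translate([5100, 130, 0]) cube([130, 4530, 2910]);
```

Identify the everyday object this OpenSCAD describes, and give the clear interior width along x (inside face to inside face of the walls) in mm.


A house (or room) frame. The interior width is 4970 mm.

Four 2910 mm walls enclosing a rectangle with no floor or roof — a room or house frame. Outside width is 5230 mm and wall thickness is 130 mm, so the interior width is 5230 − 2 × 130 = 4970 mm.


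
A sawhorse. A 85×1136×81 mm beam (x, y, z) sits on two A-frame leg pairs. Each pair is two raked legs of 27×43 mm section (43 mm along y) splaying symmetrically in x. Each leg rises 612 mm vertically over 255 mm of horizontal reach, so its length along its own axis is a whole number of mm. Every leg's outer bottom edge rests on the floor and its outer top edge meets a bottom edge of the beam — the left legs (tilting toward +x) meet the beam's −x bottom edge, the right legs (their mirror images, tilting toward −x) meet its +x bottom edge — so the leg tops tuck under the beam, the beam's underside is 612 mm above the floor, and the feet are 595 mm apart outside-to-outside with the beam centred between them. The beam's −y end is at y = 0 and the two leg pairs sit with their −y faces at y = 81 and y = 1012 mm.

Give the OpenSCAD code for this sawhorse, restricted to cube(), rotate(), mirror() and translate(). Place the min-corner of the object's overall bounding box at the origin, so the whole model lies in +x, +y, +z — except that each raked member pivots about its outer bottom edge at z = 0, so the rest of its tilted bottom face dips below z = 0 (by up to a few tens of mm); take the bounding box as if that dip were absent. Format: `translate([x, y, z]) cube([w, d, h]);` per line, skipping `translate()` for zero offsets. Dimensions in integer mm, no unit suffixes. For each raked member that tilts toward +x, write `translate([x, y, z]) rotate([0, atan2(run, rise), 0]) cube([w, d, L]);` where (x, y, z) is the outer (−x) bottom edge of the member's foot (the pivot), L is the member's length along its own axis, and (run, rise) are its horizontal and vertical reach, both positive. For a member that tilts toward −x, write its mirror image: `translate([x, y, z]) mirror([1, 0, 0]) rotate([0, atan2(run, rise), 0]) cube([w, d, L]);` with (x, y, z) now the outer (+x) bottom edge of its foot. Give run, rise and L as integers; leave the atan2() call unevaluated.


// leg length = √(255² + 612²) = 663
// right-leg outer foot x = 2·255 + 85 = 595
// beam min-corner = (255, 0, 612)
translate([255, 0, 612]) cube([85, 1136, 81]);
translate([0, 81, 0]) rotate([0, atan2(255, 612), 0]) cube([27, 43, 663]);
translate([595, 81, 0]) mirror([1, 0, 0]) rotate([0, atan2(255, 612), 0]) cube([27, 43, 663]);
translate([0, 1012, 0]) rotate([0, atan2(255, 612), 0]) cube([27, 43, 663]);
translate([595, 1012, 0]) mirror([1, 0, 0]) rotate([0, atan2(255, 612), 0]) cube([27, 43, 663]);


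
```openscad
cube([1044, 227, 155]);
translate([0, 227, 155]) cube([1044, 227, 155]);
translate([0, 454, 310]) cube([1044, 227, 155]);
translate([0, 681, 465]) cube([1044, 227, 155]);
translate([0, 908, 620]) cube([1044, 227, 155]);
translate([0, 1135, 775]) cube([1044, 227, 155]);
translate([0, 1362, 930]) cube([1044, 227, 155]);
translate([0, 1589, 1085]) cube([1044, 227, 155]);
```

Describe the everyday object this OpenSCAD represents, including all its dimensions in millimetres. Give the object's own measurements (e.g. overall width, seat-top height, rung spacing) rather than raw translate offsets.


A straight staircase of 8 solid steps. Each step is 1044 mm wide (x), 227 mm deep (y, the going) and 155 mm tall (the rise). The first step rests on the floor; each subsequent step sits one going further in +y and one rise higher in +z, directly behind and above the previous step with no overlap.


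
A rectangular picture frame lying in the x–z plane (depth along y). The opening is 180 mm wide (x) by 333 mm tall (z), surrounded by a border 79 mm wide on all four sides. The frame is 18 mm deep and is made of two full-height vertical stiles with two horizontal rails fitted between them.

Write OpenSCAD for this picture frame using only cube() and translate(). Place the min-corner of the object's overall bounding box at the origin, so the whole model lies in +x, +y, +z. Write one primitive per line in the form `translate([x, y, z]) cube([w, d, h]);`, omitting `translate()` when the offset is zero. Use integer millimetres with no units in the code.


cube([79, 18, 491]);
translate([259, 0, 0]) cube([79, 18, 491]);
translate([79, 0, 0]) cube([180, 18, 79]);
translate([79, 0, 412]) cube([180, 18, 79]);


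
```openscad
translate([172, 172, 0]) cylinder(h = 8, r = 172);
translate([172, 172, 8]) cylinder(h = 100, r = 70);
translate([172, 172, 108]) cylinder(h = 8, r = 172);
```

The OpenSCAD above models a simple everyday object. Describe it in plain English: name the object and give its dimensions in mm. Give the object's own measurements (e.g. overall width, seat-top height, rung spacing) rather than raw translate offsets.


A spool: two coaxial disc flanges of radius 172 mm and thickness 8 mm, joined by a core cylinder of radius 70 mm and height 100 mm. The lower flange rests on z = 0 and the three cylinders share a vertical axis.


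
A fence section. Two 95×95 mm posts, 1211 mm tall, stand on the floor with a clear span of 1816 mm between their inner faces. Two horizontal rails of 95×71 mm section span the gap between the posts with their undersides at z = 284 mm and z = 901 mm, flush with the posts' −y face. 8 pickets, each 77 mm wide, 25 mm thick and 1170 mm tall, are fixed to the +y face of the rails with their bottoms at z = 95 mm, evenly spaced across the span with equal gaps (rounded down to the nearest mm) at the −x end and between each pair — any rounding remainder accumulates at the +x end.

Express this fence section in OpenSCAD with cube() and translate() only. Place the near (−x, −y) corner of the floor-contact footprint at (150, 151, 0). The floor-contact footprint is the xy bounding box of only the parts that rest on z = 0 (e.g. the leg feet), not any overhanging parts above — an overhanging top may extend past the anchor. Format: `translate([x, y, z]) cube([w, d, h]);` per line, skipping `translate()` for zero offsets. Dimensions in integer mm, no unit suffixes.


translate([150, 151, 0]) cube([95, 95, 1211]);
translate([2061, 151, 0]) cube([95, 95, 1211]);
translate([245, 151, 284]) cube([1816, 95, 71]);
translate([245, 151, 901]) cube([1816, 95, 71]);
translate([378, 246, 95]) cube([77, 25, 1170]);
translate([588, 246, 95]) cube([77, 25, 1170]);
translate([798, 246, 95]) cube([77, 25, 1170]);
translate([1008, 246, 95]) cube([77, 25, 1170]);
translate([1218, 246, 95]) cube([77, 25, 1170]);
translate([1428, 246, 95]) cube([77, 25, 1170]);
translate([1638, 246, 95]) cube([77, 25, 1170]);
translate([1848, 246, 95]) cube([77, 25, 1170]);


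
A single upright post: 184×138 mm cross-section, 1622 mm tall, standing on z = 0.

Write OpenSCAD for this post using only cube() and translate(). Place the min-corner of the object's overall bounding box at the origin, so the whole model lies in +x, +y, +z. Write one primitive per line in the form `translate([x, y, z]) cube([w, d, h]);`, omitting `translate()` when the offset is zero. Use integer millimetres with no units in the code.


cube([184, 138, 1622]);


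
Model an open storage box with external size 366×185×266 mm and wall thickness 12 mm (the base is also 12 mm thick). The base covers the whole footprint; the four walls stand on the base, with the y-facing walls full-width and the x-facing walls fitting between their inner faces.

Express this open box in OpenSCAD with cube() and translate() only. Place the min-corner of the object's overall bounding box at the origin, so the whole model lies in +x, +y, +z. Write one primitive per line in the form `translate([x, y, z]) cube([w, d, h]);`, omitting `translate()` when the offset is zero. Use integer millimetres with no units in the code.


cube([366, 185, 12]);
translate([0, 0, 12]) cube([366, 12, 254]);
translate([0, 173, 12]) cube([366, 12, 254]);
translate([0, 12, 12]) cube([12, 161, 254]);
translate([354, 12, 12]) cube([12, 161, 254]);


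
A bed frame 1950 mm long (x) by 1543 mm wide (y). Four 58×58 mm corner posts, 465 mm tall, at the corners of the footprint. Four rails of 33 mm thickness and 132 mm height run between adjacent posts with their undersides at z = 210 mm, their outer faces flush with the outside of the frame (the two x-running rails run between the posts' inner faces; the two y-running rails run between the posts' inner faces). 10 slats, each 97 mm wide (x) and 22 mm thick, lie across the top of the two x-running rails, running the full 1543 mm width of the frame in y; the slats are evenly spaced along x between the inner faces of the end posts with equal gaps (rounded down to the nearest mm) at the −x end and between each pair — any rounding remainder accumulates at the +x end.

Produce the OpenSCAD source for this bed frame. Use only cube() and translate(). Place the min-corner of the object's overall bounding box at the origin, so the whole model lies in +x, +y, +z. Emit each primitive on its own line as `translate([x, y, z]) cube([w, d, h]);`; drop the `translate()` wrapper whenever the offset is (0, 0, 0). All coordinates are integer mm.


cube([58, 58, 465]);
translate([0, 1485, 0]) cube([58, 58, 465]);
translate([1892, 0, 0]) cube([58, 58, 465]);
translate([1892, 1485, 0]) cube([58, 58, 465]);
translate([58, 0, 210]) cube([1834, 33, 132]);
translate([58, 1510, 210]) cube([1834, 33, 132]);
translate([0, 58, 210]) cube([33, 1427, 132]);
translate([1917, 58, 210]) cube([33, 1427, 132]);
translate([136, 0, 342]) cube([97, 1543, 22]);
translate([311, 0, 342]) cube([97, 1543, 22]);
translate([486, 0, 342]) cube([97, 1543, 22]);
translate([661, 0, 342]) cube([97, 1543, 22]);
translate([836, 0, 342]) cube([97, 1543, 22]);
translate([1011, 0, 342]) cube([97, 1543, 22]);
translate([1186, 0, 342]) cube([97, 1543, 22]);
translate([1361, 0, 342]) cube([97, 1543, 22]);
translate([1536, 0, 342]) cube([97, 1543, 22]);
translate([1711, 0, 342]) cube([97, 1543, 22]);


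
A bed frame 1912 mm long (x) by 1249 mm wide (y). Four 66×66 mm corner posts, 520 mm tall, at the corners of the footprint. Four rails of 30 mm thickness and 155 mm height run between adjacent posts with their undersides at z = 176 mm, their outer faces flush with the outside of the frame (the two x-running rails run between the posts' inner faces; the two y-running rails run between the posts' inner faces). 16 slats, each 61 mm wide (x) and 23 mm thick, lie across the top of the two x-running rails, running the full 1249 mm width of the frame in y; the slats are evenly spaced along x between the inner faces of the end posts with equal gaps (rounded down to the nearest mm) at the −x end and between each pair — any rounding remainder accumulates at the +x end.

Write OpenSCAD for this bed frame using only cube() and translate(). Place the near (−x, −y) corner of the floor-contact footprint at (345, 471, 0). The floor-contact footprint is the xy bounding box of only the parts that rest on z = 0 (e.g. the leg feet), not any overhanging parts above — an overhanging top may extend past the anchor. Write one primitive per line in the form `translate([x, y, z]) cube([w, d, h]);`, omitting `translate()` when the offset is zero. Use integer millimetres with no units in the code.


translate([345, 471, 0]) cube([66, 66, 520]);
translate([345, 1654, 0]) cube([66, 66, 520]);
translate([2191, 471, 0]) cube([66, 66, 520]);
translate([2191, 1654, 0]) cube([66, 66, 520]);
translate([411, 471, 176]) cube([1780, 30, 155]);
translate([411, 1690, 176]) cube([1780, 30, 155]);
translate([345, 537, 176]) cube([30, 1117, 155]);
translate([2227, 537, 176]) cube([30, 1117, 155]);
translate([458, 471, 331]) cube([61, 1249, 23]);
translate([566, 471, 331]) cube([61, 1249, 23]);
translate([674, 471, 331]) cube([61, 1249, 23]);
translate([782, 471, 331]) cube([61, 1249, 23]);
translate([890, 471, 331]) cube([61, 1249, 23]);
translate([998, 471, 331]) cube([61, 1249, 23]);
translate([1106, 471, 331]) cube([61, 1249, 23]);
translate([1214, 471, 331]) cube([61, 1249, 23]);
translate([1322, 471, 331]) cube([61, 1249, 23]);
translate([1430, 471, 331]) cube([61, 1249, 23]);
translate([1538, 471, 331]) cube([61, 1249, 23]);
translate([1646, 471, 331]) cube([61, 1249, 23]);
translate([1754, 471, 331]) cube([61, 1249, 23]);
translate([1862, 471, 331]) cube([61, 1249, 23]);
translate([1970, 471, 331]) cube([61, 1249, 23]);
translate([2078, 471, 331]) cube([61, 1249, 23]);


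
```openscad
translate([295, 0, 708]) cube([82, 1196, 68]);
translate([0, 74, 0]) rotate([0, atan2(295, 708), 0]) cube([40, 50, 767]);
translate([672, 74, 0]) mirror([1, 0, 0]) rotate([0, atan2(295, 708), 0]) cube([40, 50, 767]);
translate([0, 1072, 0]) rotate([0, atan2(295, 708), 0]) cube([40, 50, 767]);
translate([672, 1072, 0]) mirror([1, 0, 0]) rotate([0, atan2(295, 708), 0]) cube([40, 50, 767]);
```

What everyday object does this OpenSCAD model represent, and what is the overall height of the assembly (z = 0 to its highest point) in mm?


A sawhorse. The overall height is 776 mm.

A beam across two mirrored pairs of raked legs — a sawhorse. The beam's underside is at z = 708 (matching the legs' vertical rise in atan2(295, 708)) and the beam is 68 mm tall, so its top is at 708 + 68 = 776 mm. The raked legs top out at the beam's underside, so that is the highest point.


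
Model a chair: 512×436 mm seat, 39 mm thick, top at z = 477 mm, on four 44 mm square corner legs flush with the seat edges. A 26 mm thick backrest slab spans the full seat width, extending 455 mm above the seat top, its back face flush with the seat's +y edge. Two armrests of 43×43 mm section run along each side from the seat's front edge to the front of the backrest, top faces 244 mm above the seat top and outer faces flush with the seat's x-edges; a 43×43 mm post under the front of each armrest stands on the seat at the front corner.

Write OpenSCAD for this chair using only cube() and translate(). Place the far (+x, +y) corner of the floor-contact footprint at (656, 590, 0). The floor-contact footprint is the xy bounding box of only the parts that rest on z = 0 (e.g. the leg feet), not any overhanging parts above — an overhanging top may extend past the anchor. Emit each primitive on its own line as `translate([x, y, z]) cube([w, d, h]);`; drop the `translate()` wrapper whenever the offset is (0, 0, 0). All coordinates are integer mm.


translate([144, 154, 438]) cube([512, 436, 39]);
translate([144, 154, 0]) cube([44, 44, 438]);
translate([612, 154, 0]) cube([44, 44, 438]);
translate([144, 546, 0]) cube([44, 44, 438]);
translate([612, 546, 0]) cube([44, 44, 438]);
translate([144, 564, 477]) cube([512, 26, 455]);
translate([144, 154, 678]) cube([43, 410, 43]);
translate([613, 154, 678]) cube([43, 410, 43]);
translate([144, 154, 477]) cube([43, 43, 201]);
translate([613, 154, 477]) cube([43, 43, 201]);


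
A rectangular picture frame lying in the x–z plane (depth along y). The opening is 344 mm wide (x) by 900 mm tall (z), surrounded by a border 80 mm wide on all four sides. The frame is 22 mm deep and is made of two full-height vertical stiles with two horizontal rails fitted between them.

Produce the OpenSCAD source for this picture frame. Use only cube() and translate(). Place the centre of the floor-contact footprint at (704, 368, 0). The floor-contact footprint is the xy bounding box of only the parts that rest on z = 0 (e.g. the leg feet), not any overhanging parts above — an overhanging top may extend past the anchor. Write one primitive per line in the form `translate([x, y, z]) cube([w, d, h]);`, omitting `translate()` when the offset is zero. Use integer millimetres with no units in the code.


translate([452, 357, 0]) cube([80, 22, 1060]);
translate([876, 357, 0]) cube([80, 22, 1060]);
translate([532, 357, 0]) cube([344, 22, 80]);
translate([532, 357, 980]) cube([344, 22, 80]);


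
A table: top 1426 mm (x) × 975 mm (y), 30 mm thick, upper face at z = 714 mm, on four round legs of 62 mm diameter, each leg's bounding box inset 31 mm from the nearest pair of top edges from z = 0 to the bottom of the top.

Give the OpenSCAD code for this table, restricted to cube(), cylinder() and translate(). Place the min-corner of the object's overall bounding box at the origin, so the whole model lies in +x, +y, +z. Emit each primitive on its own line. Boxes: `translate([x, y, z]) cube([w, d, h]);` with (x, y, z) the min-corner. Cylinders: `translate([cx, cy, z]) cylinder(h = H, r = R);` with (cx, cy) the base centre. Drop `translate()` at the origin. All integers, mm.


translate([0, 0, 684]) cube([1426, 975, 30]);
translate([62, 62, 0]) cylinder(h = 684, r = 31);
translate([1364, 62, 0]) cylinder(h = 684, r = 31);
translate([62, 913, 0]) cylinder(h = 684, r = 31);
translate([1364, 913, 0]) cylinder(h = 684, r = 31);


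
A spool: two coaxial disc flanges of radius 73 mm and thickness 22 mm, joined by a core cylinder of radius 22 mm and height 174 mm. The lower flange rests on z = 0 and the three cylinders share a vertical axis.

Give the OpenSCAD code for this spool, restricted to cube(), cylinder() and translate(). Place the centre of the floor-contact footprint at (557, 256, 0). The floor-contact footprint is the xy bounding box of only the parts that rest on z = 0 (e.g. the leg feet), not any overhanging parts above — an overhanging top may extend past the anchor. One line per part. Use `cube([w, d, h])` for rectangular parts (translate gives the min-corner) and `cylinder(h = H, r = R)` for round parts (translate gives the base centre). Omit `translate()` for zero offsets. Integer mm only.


translate([557, 256, 0]) cylinder(h = 22, r = 73);
translate([557, 256, 22]) cylinder(h = 174, r = 22);
translate([557, 256, 196]) cylinder(h = 22, r = 73);


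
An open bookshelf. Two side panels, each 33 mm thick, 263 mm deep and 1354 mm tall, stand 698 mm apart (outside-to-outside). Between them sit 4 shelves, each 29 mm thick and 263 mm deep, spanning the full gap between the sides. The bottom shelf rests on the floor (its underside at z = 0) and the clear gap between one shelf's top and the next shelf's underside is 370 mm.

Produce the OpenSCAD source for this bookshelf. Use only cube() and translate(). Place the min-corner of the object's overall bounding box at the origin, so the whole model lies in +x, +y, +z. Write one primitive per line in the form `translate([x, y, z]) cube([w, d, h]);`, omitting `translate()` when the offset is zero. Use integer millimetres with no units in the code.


cube([33, 263, 1354]);
translate([665, 0, 0]) cube([33, 263, 1354]);
translate([33, 0, 0]) cube([632, 263, 29]);
translate([33, 0, 399]) cube([632, 263, 29]);
translate([33, 0, 798]) cube([632, 263, 29]);
translate([33, 0, 1197]) cube([632, 263, 29]);


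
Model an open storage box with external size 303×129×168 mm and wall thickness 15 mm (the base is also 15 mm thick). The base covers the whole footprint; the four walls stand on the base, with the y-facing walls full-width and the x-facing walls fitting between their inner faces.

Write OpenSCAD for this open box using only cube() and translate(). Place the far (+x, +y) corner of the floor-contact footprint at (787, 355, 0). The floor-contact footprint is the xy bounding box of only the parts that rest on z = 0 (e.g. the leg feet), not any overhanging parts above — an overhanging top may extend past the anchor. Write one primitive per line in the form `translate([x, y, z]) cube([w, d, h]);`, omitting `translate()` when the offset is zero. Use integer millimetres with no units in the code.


translate([484, 226, 0]) cube([303, 129, 15]);
translate([484, 226, 15]) cube([303, 15, 153]);
translate([484, 340, 15]) cube([303, 15, 153]);
translate([484, 241, 15]) cube([15, 99, 153]);
translate([772, 241, 15]) cube([15, 99, 153]);


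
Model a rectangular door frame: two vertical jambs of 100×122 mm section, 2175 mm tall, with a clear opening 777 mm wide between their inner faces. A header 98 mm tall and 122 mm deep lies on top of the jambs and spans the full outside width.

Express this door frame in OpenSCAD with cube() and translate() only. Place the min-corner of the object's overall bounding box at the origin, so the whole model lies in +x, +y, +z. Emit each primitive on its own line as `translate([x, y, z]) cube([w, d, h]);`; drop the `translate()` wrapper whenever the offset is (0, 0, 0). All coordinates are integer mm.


cube([100, 122, 2175]);
translate([877, 0, 0]) cube([100, 122, 2175]);
translate([0, 0, 2175]) cube([977, 122, 98]);


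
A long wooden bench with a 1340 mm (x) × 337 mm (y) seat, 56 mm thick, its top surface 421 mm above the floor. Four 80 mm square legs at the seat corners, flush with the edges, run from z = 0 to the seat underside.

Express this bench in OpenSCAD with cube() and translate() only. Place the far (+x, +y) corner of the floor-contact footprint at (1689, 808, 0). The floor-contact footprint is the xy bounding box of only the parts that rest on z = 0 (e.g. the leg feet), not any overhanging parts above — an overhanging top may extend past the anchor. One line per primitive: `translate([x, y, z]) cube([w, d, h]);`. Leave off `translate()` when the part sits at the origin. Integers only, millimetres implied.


translate([349, 471, 365]) cube([1340, 337, 56]);
translate([349, 471, 0]) cube([80, 80, 365]);
translate([349, 728, 0]) cube([80, 80, 365]);
translate([1609, 471, 0]) cube([80, 80, 365]);
translate([1609, 728, 0]) cube([80, 80, 365]);


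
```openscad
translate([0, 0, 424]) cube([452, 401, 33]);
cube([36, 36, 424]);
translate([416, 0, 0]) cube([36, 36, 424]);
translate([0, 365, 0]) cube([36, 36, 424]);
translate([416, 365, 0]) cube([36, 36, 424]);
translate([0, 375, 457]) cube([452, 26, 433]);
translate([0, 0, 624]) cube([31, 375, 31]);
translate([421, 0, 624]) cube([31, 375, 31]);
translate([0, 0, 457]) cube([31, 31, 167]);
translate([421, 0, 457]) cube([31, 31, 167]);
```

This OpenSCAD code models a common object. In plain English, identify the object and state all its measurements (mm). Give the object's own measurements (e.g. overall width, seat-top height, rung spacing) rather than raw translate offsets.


A chair. The seat is a 452×401×33 mm slab with its top at z = 457 mm, on four 36×36 mm corner legs (flush with the seat edges, standing on z = 0). A flat backrest 26 mm thick, 433 mm tall, spans the full seat width and rises from the seat top along its +y edge, rear face flush with the rear of the seat. Two armrests of 31×31 mm section run along each side from the seat's front edge to the front of the backrest, top faces 198 mm above the seat top and outer faces flush with the seat's x-edges; a 31×31 mm post under the front of each armrest stands on the seat at the front corner.


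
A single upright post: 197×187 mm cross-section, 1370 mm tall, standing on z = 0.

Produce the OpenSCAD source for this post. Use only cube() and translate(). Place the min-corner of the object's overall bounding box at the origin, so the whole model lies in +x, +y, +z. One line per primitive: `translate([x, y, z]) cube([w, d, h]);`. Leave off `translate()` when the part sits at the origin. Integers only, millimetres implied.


cube([197, 187, 1370]);


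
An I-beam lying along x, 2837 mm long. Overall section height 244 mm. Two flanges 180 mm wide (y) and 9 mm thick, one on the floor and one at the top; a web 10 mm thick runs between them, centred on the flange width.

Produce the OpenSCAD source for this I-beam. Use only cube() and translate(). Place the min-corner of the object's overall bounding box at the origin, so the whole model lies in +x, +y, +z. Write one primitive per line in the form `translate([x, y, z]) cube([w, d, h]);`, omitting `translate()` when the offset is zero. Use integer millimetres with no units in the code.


cube([2837, 180, 9]);
translate([0, 85, 9]) cube([2837, 10, 226]);
translate([0, 0, 235]) cube([2837, 180, 9]);


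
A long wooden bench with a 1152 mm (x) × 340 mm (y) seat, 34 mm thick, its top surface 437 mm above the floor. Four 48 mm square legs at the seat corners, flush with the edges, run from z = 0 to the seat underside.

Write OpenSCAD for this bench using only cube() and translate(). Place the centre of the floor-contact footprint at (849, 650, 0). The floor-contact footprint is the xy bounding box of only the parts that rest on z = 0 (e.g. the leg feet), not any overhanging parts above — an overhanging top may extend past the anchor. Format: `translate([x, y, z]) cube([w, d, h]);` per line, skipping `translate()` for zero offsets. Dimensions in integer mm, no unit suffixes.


// leg_h = 437 − 34 = 403
translate([273, 480, 403]) cube([1152, 340, 34]);
translate([273, 480, 0]) cube([48, 48, 403]);
translate([273, 772, 0]) cube([48, 48, 403]);
translate([1377, 480, 0]) cube([48, 48, 403]);
translate([1377, 772, 0]) cube([48, 48, 403]);


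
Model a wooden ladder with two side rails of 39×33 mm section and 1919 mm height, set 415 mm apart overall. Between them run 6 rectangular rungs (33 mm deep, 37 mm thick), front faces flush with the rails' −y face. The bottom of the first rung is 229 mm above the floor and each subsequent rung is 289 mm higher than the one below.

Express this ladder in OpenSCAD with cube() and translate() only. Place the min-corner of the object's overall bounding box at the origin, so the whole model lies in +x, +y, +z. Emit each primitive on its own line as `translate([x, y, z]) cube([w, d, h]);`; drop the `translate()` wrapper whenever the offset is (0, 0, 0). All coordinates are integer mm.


// rung span = 415 - 2*39 = 337
// rung[k] z = 229 + k*289
cube([39, 33, 1919]);
translate([376, 0, 0]) cube([39, 33, 1919]);
translate([39, 0, 229]) cube([337, 33, 37]);
translate([39, 0, 518]) cube([337, 33, 37]);
translate([39, 0, 807]) cube([337, 33, 37]);
translate([39, 0, 1096]) cube([337, 33, 37]);
translate([39, 0, 1385]) cube([337, 33, 37]);
translate([39, 0, 1674]) cube([337, 33, 37]);
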